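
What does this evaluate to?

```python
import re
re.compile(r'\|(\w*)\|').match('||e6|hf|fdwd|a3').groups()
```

With `match`, the pattern is implicitly anchored at the beginning.
The match spans [0:2] → '||'.
Captured: group 1 = ''.

('',)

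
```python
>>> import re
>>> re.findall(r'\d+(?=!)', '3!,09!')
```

['3', '09']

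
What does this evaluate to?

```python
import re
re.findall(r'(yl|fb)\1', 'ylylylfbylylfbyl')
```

['yl', 'yl']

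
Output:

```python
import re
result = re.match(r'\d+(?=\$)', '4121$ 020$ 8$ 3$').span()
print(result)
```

Because the assertion is zero-width, the text it checks is not consumed and won't appear in the result.
With `match`, the pattern is implicitly anchored at the beginning.
The match spans [0:4] → '4121'.

(0, 4)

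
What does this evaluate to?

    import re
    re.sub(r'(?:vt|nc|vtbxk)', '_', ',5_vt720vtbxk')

',5__720_bxk'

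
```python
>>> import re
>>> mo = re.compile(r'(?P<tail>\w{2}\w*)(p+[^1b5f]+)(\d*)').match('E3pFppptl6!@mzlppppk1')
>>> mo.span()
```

(0, 21)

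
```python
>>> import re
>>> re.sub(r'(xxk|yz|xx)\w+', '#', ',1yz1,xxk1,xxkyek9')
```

',1#,#,#'

Matches: at [2:5] → 'yz1'; at [6:10] → 'xxk1'; at [11:18] → 'xxkyek9'.
`sub` substitutes '#' at each match site.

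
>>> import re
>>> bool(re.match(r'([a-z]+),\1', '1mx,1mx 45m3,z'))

False

`\1` is not a pattern — it's the concrete string captured by group 1, re-applied verbatim.
`re.match` only tries the pattern at the start of the string.
Here the pattern fails at index 0, so the call returns None, and `bool(None)` is False.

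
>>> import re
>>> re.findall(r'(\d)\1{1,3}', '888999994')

After group 1 captures some text, `\1` only succeeds where that same text appears again.
Walking the string: at [0:3] match '888', group 1 = '8'; at [3:7] match '9999', group 1 = '9'.
`findall` collects group 1 from each match (2 total).

['8', '9']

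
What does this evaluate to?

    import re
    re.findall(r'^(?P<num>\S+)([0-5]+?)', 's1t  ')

Pattern: anchored at the start of the string; then one or more of a non-whitespace character (captured as 'num'); then one or more of a character in [0-5] (lazy) (captured).
Walking the string: at [0:2] match 's1', groups = ('s', '1').
Multiple groups make `findall` return tuples — one 2-tuple for the one match.

[('s', '1')]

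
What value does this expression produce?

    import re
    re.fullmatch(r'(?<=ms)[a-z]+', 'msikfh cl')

The positive lookaround only admits positions where the adjacent text matches; those characters stay outside the span.
`re.fullmatch` is like wrapping the pattern in `^…$` (in single-line mode).
Here the pattern can't cover the whole string, so the call returns None.

None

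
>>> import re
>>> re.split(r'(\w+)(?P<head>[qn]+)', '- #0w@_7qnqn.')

['- #0w@', '_7qnq', 'n', '.']

The pattern matches one or more of a word character (captured); then one or more of one of [qn] (captured as 'head').
Matches to split on: at [6:12] → '_7qnqn'.
The group in the pattern means `split` returns the separators' captures alongside the pieces.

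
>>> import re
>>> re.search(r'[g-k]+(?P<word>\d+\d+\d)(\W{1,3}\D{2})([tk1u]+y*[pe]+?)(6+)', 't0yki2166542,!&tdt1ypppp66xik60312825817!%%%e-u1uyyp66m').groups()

('2166542', ',!&td', 't1ypppp', '66')

The match spans [3:26] → 'ki2166542,!&tdt1ypppp66'.
Captured: group 1 = '2166542', group 2 = ',!&td', group 3 = 't1ypppp', group 4 = '66'.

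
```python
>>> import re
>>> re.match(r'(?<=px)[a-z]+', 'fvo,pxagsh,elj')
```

`re.match` won't scan ahead — the pattern has to work from the very first character.
Here the string doesn't start with a match, so the call returns None.

None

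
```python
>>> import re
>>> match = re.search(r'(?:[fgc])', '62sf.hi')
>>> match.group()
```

This matches one of [fgc] (non-capturing group).
The match spans [3:4] → 'f'.

'f'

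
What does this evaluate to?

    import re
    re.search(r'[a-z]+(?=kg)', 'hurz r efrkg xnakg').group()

'efr'

The lookaround is zero-width — it requires the adjacent text to match without consuming it, so the asserted text isn't part of the match.
`re.search` tries every starting position until one works.
The match spans [7:10] → 'efr'.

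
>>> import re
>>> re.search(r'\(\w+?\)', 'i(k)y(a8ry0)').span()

(1, 4)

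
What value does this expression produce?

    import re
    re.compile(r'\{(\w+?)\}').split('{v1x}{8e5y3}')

Matches to split on: at [0:5] → '{v1x}'; at [5:12] → '{8e5y3}'.
The group in the pattern means `split` returns the separators' captures alongside the pieces.

['', 'v1x', '', '8e5y3', '']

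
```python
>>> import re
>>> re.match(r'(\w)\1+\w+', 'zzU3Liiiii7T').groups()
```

The match spans [0:12] → 'zzU3Liiiii7T'.
Captured: group 1 = 'z'.

('z',)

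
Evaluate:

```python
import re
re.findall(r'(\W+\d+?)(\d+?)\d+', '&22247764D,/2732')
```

Pattern: one or more of a non-word character, then one or more of a digit (lazy) (captured); then one or more of a digit (lazy) (captured); then one or more of a digit.
Because the quantifier is non-greedy, it stops expanding at the earliest point where the rest of the pattern can succeed.
Scanning left to right: at [0:9] match '&22247764', groups = ('&2', '2'); at [10:16] match ',/2732', groups = (',/2', '7').
`findall` packs the 2 group values into a tuple for every match.

[('&2', '2'), (',/2', '7')]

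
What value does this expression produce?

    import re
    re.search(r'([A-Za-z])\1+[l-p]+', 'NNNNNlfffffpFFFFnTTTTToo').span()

(0, 6)

After group 1 captures some text, `\1` only succeeds where that same text appears again.
The match spans [0:6] → 'NNNNNl'.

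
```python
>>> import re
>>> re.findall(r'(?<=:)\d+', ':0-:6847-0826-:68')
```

['0', '6847', '68']

Because the assertion is zero-width, the text it checks is not consumed and won't appear in the result.
Walking the string: at [1:2] → '0'; at [4:8] → '6847'; at [15:17] → '68'.
`findall` yields the raw match text (3 of them) because the pattern has no groups.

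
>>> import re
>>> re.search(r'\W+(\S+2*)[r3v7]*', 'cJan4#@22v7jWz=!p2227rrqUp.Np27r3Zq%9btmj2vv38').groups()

('22v7jWz=!p2227rrqUp.Np27r3Zq%9btmj2vv38',)

This matches one or more of a non-word character; then one or more of a non-whitespace character, then zero or more of the literal '2' (captured); then zero or more of one of [r3v7].
`re.search` scans for the first position where the pattern succeeds.
The match spans [5:46] → '#@22v7jWz=!p2227rrqUp.Np27r3Zq%9btmj2vv38'.
Captured: group 1 = '22v7jWz=!p2227rrqUp.Np27r3Zq%9btmj2vv38'.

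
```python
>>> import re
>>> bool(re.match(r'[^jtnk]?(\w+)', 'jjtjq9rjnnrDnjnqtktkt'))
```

True

With `match`, the pattern is implicitly anchored at the beginning.
The match spans [0:21] → 'jjtjq9rjnnrDnjnqtktkt'.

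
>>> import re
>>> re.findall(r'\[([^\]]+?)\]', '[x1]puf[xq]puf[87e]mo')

['x1', 'xq', '87e']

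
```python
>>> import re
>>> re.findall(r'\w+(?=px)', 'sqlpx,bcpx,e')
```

The positive lookaround only admits positions where the adjacent text matches; those characters stay outside the span.
Scanning left to right: at [0:3] → 'sql'; at [6:8] → 'bc'.
With no groups in the pattern, `findall` gives back each whole match — 2 here.

['sql', 'bc']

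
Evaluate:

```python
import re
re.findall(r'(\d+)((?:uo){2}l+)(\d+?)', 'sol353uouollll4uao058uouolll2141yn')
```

[('353', 'uouollll', '4'), ('058', 'uouolll', '2')]

This matches one or more of a digit (captured); then the literal 'uo' repeated 2 times, then one or more of a literal 'l' (captured); then one or more of a digit (lazy) (captured).
Scanning left to right: at [3:15] match '353uouollll4', groups = ('353', 'uouollll', '4'); at [18:29] match '058uouolll2', groups = ('058', 'uouolll', '2').
With 3 capturing groups, `findall` returns a 3-tuple per match.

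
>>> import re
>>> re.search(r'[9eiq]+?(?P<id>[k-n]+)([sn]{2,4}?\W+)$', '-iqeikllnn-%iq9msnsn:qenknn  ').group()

The match spans [21:29] → 'qenknn  '.

'qenknn  '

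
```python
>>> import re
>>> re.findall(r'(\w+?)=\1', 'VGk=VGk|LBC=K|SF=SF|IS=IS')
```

['VGk', 'SF', 'IS']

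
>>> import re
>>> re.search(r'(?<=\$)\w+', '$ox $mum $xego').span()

Because the assertion is zero-width, the text it checks is not consumed and won't appear in the result.
`re.search` tries every starting position until one works.
The match spans [1:3] → 'ox'.

(1, 3)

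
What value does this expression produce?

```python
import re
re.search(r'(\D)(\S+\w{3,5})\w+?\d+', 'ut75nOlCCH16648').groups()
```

('u', 't75nOlCCH166')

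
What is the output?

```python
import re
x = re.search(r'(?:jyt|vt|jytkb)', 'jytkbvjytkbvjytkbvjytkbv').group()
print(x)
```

Branches in `(...|...)` are attempted left-to-right; the first branch that allows the whole pattern to succeed is taken.
`re.search` scans for the first position where the pattern succeeds.
The match spans [0:3] → 'jyt'.

jyt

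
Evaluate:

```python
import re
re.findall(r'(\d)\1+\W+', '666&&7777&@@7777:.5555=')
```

['6', '7', '7', '5']

`\1` has to match the exact text group 1 already captured.
Scanning left to right: at [0:5] match '666&&', group 1 = '6'; at [5:12] match '7777&@@', group 1 = '7'; at [12:18] match '7777:.', group 1 = '7'; at [18:23] match '5555=', group 1 = '5'.
One capturing group, so `findall` returns just the captured substring from each match — 4 in all.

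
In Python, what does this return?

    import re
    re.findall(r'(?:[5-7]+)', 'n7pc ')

['7']

The pattern matches one or more of a character in [5-7] (non-capturing group).
Walking the string: at [1:2] → '7'.
Since nothing is captured, `findall` lists the 1 matched substring directly.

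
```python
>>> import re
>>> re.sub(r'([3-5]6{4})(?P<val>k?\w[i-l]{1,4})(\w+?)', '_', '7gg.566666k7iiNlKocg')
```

Because the quantifier is non-greedy, it stops expanding at the earliest point where the rest of the pattern can succeed.
Each match is replaced by '_'.

'7gg._iiNlKocg'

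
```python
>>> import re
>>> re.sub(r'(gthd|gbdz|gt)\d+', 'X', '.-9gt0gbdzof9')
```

Matches: at [3:6] → 'gt0'.
Each match is replaced by 'X'.

'.-9Xgbdzof9'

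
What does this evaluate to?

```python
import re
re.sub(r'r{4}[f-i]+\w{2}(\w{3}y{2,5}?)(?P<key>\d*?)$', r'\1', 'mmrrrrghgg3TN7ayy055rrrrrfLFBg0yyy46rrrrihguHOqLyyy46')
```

'mmrrrrghgg3TN7ayy055rrrrrfLFBg0yyy46OqLyyy'

Pattern: exactly 4 of a literal 'r', then one or more of a character in [f-i], then exactly 2 of a word character; then exactly 3 of a word character, then 2 to 5 of a literal 'y' (lazy) (captured); then zero or more of a digit (lazy) (captured as 'key'); then anchored at the end.
Matches: at [36:53] → 'rrrrihguHOqLyyy46'.
Each match is replaced using the text its own group 1 captured.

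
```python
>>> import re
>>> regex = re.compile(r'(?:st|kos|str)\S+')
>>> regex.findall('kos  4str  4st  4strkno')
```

['str', 'strkno']

Scanning left to right: at [6:9] → 'str'; at [17:23] → 'strkno'.
`findall` yields the raw match text (2 of them) because the pattern has no groups.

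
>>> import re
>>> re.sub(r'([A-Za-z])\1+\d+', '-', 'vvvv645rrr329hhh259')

After group 1 captures some text, `\1` only succeeds where that same text appears again.
Each match is replaced by '-'.

'---'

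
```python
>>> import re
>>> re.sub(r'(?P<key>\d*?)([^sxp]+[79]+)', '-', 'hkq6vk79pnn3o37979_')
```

Pattern: zero or more of a digit (lazy) (captured as 'key'); then one or more of any character except [sxp], then one or more of one of [79] (captured).
Each match is replaced by '-'.

'-p-_'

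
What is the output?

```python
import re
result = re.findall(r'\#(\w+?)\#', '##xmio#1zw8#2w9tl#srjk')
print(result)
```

['xmio', '2w9tl']

Matches: at [1:7] match '#xmio#', group 1 = 'xmio'; at [11:18] match '#2w9tl#', group 1 = '2w9tl'.
Because there's exactly one group, `findall` drops the full match and keeps group 1 from each hit.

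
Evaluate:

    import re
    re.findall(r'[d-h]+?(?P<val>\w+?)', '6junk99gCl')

Pattern: one or more of a character in [d-h] (lazy); then one or more of a word character (lazy) (captured as 'val').
Lazy quantifiers expand one character at a time until the remainder of the pattern can match.
Scanning left to right: at [7:9] match 'gC', group 1 = 'C'.
With a single group, `findall` returns only what that group captured — 1 item.

['C']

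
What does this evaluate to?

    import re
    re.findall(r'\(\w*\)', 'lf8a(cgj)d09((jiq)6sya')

Matches: at [4:9] → '(cgj)'; at [13:18] → '(jiq)'.
Since nothing is captured, `findall` lists the 2 matched substrings directly.

['(cgj)', '(jiq)']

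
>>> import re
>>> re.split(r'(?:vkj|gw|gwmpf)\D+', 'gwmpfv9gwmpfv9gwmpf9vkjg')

The string is cut at each match, leaving 5 pieces.

['', '9', '9', '9', '']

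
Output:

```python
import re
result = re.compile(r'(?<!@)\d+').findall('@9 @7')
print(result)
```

[]

With no groups in the pattern, `findall` gives back each whole match — 0 here.
Nothing in the string satisfies the pattern, so the list is empty.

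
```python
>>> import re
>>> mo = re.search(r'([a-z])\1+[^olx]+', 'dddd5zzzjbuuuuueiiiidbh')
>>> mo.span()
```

(0, 23)

The backreference `\1` re-matches whatever the first group consumed, character for character.
The match spans [0:23] → 'dddd5zzzjbuuuuueiiiidbh'.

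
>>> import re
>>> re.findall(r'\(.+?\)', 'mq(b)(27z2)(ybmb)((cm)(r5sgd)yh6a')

With the lazy modifier that quantifier settles for the fewest repetitions that let the rest of the pattern succeed (the atoms after it are unaffected and can still be greedy).
Matches: at [2:5] → '(b)'; at [5:11] → '(27z2)'; at [11:17] → '(ybmb)'; at [17:22] → '((cm)'; at [22:29] → '(r5sgd)'.
`findall` yields the raw match text (5 of them) because the pattern has no groups.

['(b)', '(27z2)', '(ybmb)', '((cm)', '(r5sgd)']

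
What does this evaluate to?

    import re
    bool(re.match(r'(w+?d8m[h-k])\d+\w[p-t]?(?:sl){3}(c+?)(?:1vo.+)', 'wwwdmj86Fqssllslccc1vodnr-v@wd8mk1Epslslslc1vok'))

False

The pattern matches one or more of a literal 'w' (lazy), then the literal 'd8m', then a character in [h-k] (captured); then one or more of a digit; then a word character, then optionally a character in [p-t], then the literal 'sl' repeated 3 times; then one or more of a literal 'c' (lazy) (captured); then the literal '1vo', then one or more of any character (non-capturing group).
`match` is anchored at position 0; if the pattern doesn't fit there, it returns None.
Here position 0 doesn't satisfy it, so the call returns None, and `bool(None)` is False.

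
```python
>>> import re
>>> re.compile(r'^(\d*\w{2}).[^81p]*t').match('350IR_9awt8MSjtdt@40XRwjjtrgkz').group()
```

'350IR_9awt'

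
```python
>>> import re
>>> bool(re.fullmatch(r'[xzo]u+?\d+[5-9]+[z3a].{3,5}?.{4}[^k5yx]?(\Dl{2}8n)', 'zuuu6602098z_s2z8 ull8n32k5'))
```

This matches one of [xzo], then one or more of a literal 'u' (lazy), then one or more of a digit; then one or more of a character in [5-9]; then one of [z3a]; then 3 to 5 of any character (lazy), then exactly 4 of any character, then optionally any character except [k5yx]; then a non-digit, then exactly 2 of the literal 'l', then the literal '8n' (captured).
`fullmatch` succeeds only if the pattern covers the string from start to end.
Here the pattern can't cover the whole string, so the call returns None, and `bool(None)` is False.

False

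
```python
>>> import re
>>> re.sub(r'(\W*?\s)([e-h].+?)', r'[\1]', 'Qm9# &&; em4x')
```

The pattern matches zero or more of a non-word character (lazy), then whitespace (captured); then a character in [e-h], then one or more of any character (lazy) (captured).
Matches: at [3:11] → '# &&; em'.
`\1` in the replacement pulls in group 1's text for each match.

'Qm9[# &&; ]4x'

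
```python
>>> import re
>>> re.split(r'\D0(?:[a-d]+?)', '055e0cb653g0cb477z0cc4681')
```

Pattern: a non-digit, then the literal '0'; then one or more of a character in [a-d] (lazy) (non-capturing group).
Matches to split on: at [3:6] → 'e0c'; at [10:13] → 'g0c'; at [17:20] → 'z0c'.
The string is cut at each match, leaving 4 pieces.

['055', 'b653', 'b477', 'c4681']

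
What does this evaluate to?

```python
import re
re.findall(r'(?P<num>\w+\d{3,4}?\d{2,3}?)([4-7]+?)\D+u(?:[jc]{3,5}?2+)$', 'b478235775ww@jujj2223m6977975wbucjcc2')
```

2 groups means the one result is a tuple of 2 captured strings — 1 here.

[('jujj2223m697797', '5')]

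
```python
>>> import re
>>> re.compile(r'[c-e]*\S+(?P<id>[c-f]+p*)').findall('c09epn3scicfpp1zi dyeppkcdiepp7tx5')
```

['fpp', 'epp']

One capturing group, so `findall` returns just the captured substring from each match — 2 in all.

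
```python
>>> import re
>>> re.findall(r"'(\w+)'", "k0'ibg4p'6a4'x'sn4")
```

Because there's exactly one group, `findall` drops the full match and keeps group 1 from each hit.

['ibg4p', 'x']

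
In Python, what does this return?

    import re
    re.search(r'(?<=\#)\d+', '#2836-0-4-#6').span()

(1, 5)

The positive lookaround only admits positions where the adjacent text matches; those characters stay outside the span.
`re.search` tries every starting position until one works.
The match spans [1:5] → '2836'.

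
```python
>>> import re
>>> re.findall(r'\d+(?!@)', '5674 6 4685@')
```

['5674', '6', '468']

Because the assertion is negative and zero-width, positions next to the forbidden text are skipped.
Since nothing is captured, `findall` lists the 3 matched substrings directly.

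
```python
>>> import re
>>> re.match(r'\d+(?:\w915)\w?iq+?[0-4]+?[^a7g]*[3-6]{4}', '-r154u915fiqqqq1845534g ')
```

None

`match` is anchored at position 0; if the pattern doesn't fit there, it returns None.
Here the pattern fails at index 0, so the call returns None.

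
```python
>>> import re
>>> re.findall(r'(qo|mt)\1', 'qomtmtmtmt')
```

['mt', 'mt']

A backreference is literal: `\1` must see the identical characters the first group matched.
Because there's exactly one group, `findall` drops the full match and keeps group 1 from each hit.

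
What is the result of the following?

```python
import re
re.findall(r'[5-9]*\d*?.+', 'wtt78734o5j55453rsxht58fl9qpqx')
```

['wtt78734o5j55453rsxht58fl9qpqx']

This matches zero or more of a character in [5-9], then zero or more of a digit (lazy); then one or more of any character.
Matches: at [0:30] → 'wtt78734o5j55453rsxht58fl9qpqx'.
With no groups in the pattern, `findall` gives back each whole match — 1 here.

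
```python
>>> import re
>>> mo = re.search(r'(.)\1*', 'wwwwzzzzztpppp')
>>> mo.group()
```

'wwww'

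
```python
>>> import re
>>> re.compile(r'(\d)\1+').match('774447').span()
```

(0, 2)

`\1` has to match the exact text group 1 already captured.
`re.match` won't scan ahead — the pattern has to work from the very first character.
The match spans [0:2] → '77'.
Captured: group 1 = '7'.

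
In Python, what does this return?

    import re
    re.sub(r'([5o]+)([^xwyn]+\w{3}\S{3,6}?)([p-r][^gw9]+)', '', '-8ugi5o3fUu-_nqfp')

'-8ugi'

This matches one or more of one of [5o] (captured); then one or more of any character except [xwyn], then exactly 3 of a word character, then 3 to 6 of a non-whitespace character (lazy) (captured); then a character in [p-r], then one or more of any character except [gw9] (captured).
Matches: at [5:17] → '5o3fUu-_nqfp'.
Every occurrence is swapped for ''.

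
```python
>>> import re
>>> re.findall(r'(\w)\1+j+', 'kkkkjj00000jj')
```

['k', '0']

After group 1 captures some text, `\1` only succeeds where that same text appears again.
Matches: at [0:6] match 'kkkkjj', group 1 = 'k'; at [6:13] match '00000jj', group 1 = '0'.
Because there's exactly one group, `findall` drops the full match and keeps group 1 from each hit.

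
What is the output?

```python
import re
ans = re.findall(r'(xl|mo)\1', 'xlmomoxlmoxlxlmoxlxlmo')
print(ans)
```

['mo', 'xl', 'xl']

The backreference `\1` re-matches whatever the first group consumed, character for character.
With a single group, `findall` returns only what that group captured — 3 items.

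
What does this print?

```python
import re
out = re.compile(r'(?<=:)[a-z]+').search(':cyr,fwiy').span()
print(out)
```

(1, 4)

Lookahead/lookbehind check context without consuming it, so the matched span excludes the asserted characters.
`re.search` tries every starting position until one works.
The match spans [1:4] → 'cyr'.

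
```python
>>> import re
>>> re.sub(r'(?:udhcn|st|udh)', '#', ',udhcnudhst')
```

',###'

Branches in `(...|...)` are attempted left-to-right; the first branch that allows the whole pattern to succeed is taken.
Each match is replaced by '#'.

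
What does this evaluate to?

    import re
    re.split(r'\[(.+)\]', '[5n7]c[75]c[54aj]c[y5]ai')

['', '5n7]c[75]c[54aj]c[y5', 'ai']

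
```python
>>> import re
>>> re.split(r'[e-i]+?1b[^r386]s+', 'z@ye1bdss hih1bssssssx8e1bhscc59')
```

The string is cut at each match, leaving 4 pieces.

['z@y', ' ', 'x8', 'cc59']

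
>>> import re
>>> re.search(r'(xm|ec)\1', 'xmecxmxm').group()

`\1` has to match the exact text group 1 already captured.
`re.search` scans for the first position where the pattern succeeds.
The match spans [4:8] → 'xmxm'.
Captured: group 1 = 'xm'.

'xmxm'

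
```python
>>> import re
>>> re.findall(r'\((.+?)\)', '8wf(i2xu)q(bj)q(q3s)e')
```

The `?` after the quantifier makes it lazy — it takes as little as possible before letting the rest of the pattern try.
Walking the string: at [3:9] match '(i2xu)', group 1 = 'i2xu'; at [10:14] match '(bj)', group 1 = 'bj'; at [15:20] match '(q3s)', group 1 = 'q3s'.
`findall` collects group 1 from each match (3 total).

['i2xu', 'bj', 'q3s']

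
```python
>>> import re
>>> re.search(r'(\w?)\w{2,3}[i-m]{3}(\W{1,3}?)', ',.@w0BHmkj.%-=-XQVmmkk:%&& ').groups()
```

('w', '.')

This matches optionally a word character (captured); then 2 to 3 of a word character, then exactly 3 of a character in [i-m]; then 1 to 3 of a non-word character (lazy) (captured).
`search` walks the string left to right and returns the first match it finds.
The match spans [3:11] → 'w0BHmkj.'.
Captured: group 1 = 'w', group 2 = '.'.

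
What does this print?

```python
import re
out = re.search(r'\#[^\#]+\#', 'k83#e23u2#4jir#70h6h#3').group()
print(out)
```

#e23u2#

The match spans [3:10] → '#e23u2#'.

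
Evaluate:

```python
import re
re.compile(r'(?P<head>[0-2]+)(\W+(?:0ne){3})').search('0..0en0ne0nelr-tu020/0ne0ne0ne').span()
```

(17, 30)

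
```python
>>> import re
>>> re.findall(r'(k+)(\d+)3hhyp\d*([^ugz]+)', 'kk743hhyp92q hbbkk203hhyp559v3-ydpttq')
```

[('kk', '74', 'q hbbkk203hhyp559v3-ydpttq')]

This matches one or more of a literal 'k' (captured); then one or more of a digit (captured); then the literal '3h', then the literal 'hyp', then zero or more of a digit; then one or more of any character except [ugz] (captured).
Walking the string: at [0:37] match 'kk743hhyp92q hbbkk203hhyp559v3-ydpttq', groups = ('kk', '74', 'q hbbkk203hhyp559v3-ydpttq').
Multiple groups make `findall` return tuples — one 3-tuple for the one match.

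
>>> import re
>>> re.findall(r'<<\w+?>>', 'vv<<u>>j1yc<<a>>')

Scanning left to right: at [2:7] → '<<u>>'; at [11:16] → '<<a>>'.
`findall` yields the raw match text (2 of them) because the pattern has no groups.

['<<u>>', '<<a>>']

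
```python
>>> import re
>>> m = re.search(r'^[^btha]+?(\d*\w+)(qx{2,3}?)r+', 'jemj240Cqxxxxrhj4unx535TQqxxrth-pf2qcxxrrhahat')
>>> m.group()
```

'jemj240Cqxxxxrhj4unx535TQqxxr'

The pattern matches anchored at the start of the string; then one or more of any character except [btha] (lazy); then zero or more of a digit, then one or more of a word character (captured); then a literal 'q', then 2 to 3 of the literal 'x' (lazy) (captured); then one or more of a literal 'r'.
`re.search` scans for the first position where the pattern succeeds.
The match spans [0:29] → 'jemj240Cqxxxxrhj4unx535TQqxxr'.
Captured: group 1 = 'emj240Cqxxxxrhj4unx535TQ', group 2 = 'qxx'.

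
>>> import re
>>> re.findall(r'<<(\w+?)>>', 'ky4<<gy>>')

Because there's exactly one group, `findall` drops the full match and keeps group 1 from the one hit.

['gy']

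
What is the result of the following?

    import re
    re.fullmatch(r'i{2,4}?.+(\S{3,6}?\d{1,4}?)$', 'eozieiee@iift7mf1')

The pattern matches 2 to 4 of a literal 'i' (lazy), then one or more of any character; then 3 to 6 of a non-whitespace character (lazy), then 1 to 4 of a digit (lazy) (captured); then anchored at the end.
`re.fullmatch` is like wrapping the pattern in `^…$` (in single-line mode).
Here there's no way to consume every character, so the call returns None.

None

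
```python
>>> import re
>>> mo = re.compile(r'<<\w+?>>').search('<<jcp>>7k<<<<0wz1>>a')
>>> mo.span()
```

`re.search` tries every starting position until one works.
The match spans [0:7] → '<<jcp>>'.

(0, 7)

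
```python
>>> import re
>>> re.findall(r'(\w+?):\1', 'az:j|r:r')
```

['r']

After group 1 captures some text, `\1` only succeeds where that same text appears again.
Scanning left to right: at [5:8] match 'r:r', group 1 = 'r'.
With a single group, `findall` returns only what that group captured — 1 item.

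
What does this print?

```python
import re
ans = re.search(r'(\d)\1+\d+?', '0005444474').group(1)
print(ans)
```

0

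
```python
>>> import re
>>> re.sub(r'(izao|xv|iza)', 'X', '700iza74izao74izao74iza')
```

'700X74X74X74X'

Alternation tries branches left to right and keeps the first one that lets the overall match succeed at that position.
Matches: at [3:6] → 'iza'; at [8:12] → 'izao'; at [14:18] → 'izao'; at [20:23] → 'iza'.
`sub` substitutes 'X' at each match site.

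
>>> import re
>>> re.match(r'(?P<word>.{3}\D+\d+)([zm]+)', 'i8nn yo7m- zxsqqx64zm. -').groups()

('i8nn yo7', 'm')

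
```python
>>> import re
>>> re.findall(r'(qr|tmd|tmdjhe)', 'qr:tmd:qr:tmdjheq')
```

['qr', 'tmd', 'qr', 'tmd']

`|` is ordered: at each position the engine commits to the first alternative that works.
`findall` collects group 1 from each match (4 total).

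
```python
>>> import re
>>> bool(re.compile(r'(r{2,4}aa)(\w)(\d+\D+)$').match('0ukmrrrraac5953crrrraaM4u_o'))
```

Pattern: 2 to 4 of a literal 'r', then the literal 'aa' (captured); then a word character (captured); then one or more of a digit, then one or more of a non-digit (captured); then anchored at the end.
`re.match` won't scan ahead — the pattern has to work from the very first character.
Here the pattern fails at index 0, so the call returns None, and `bool(None)` is False.

False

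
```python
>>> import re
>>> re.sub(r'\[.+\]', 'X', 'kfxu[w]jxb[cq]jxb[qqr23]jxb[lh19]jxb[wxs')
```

Each match is replaced by 'X'.

'kfxuXjxb[wxs'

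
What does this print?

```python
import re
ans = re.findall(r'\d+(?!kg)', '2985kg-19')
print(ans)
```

The negative lookaround is zero-width — it rules out positions where the adjacent text would match, without consuming anything.
Matches: at [0:3] → '298'; at [7:9] → '19'.
With no groups in the pattern, `findall` gives back each whole match — 2 here.

['298', '19']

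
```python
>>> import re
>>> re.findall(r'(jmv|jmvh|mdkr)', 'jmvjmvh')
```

Alternation tries branches left to right and keeps the first one that lets the overall match succeed at that position.
Walking the string: at [0:3] match 'jmv', group 1 = 'jmv'; at [3:6] match 'jmv', group 1 = 'jmv'.
One capturing group, so `findall` returns just the captured substring from each match — 2 in all.

['jmv', 'jmv']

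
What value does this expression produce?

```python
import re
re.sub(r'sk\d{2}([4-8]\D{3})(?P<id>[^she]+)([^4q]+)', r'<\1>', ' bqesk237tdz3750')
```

Each match is replaced using the text its own group 1 captured.

' bqe<7tdz>'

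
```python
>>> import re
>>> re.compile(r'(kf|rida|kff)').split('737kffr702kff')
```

['737', 'kf', 'fr702', 'kf', 'f']

Alternation tries branches left to right and keeps the first one that lets the overall match succeed at that position.
Because the pattern has a capturing group, `split` also inserts each captured text between the pieces.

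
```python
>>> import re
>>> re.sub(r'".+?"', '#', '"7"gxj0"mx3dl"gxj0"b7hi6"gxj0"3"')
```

Matches: at [0:3] → '"7"'; at [7:14] → '"mx3dl"'; at [18:25] → '"b7hi6"'; at [29:32] → '"3"'.
`sub` substitutes '#' at each match site.

'#gxj0#gxj0#gxj0#'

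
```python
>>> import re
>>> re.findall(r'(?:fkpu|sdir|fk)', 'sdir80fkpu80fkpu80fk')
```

['sdir', 'fkpu', 'fkpu', 'fk']

Alternation tries branches left to right and keeps the first one that lets the overall match succeed at that position.
Matches: at [0:4] → 'sdir'; at [6:10] → 'fkpu'; at [12:16] → 'fkpu'; at [18:20] → 'fk'.
With no groups in the pattern, `findall` gives back each whole match — 4 here.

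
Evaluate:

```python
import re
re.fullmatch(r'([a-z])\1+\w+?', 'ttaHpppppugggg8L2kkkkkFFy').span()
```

(0, 25)

`fullmatch` succeeds only if the pattern covers the string from start to end.
The match spans [0:25] → 'ttaHpppppugggg8L2kkkkkFFy'.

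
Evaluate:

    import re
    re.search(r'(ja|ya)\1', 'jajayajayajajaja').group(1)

'ja'

The match spans [0:4] → 'jaja'.
Captured: group 1 = 'ja'.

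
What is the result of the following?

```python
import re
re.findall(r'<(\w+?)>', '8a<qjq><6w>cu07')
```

Matches: at [2:7] match '<qjq>', group 1 = 'qjq'; at [7:11] match '<6w>', group 1 = '6w'.
`findall` collects group 1 from each match (2 total).

['qjq', '6w']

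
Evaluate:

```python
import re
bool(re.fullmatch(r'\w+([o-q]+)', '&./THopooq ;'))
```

False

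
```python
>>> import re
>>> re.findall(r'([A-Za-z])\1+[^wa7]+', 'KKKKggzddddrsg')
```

['K']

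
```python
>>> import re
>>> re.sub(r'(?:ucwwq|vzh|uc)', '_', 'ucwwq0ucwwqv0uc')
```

'_0_v0_'

Branches in `(...|...)` are attempted left-to-right; the first branch that allows the whole pattern to succeed is taken.
Matches: at [0:5] → 'ucwwq'; at [6:11] → 'ucwwq'; at [13:15] → 'uc'.
`sub` substitutes '_' at each match site.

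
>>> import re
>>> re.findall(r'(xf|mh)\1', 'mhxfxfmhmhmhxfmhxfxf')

['xf', 'mh', 'xf']

After group 1 captures some text, `\1` only succeeds where that same text appears again.
Walking the string: at [2:6] match 'xfxf', group 1 = 'xf'; at [6:10] match 'mhmh', group 1 = 'mh'; at [16:20] match 'xfxf', group 1 = 'xf'.
One capturing group, so `findall` returns just the captured substring from each match — 3 in all.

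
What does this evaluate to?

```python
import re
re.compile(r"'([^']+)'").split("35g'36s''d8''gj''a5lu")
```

['35g', '36s', '', 'd8', '', 'gj', "'a5lu"]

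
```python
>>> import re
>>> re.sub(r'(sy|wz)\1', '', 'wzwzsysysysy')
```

''

`\1` has to match the exact text group 1 already captured.
`sub` substitutes '' at each match site.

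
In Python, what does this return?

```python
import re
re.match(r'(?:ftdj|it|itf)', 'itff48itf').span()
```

(0, 2)

Branches in `(...|...)` are attempted left-to-right; the first branch that allows the whole pattern to succeed is taken.
`re.match` won't scan ahead — the pattern has to work from the very first character.
The match spans [0:2] → 'it'.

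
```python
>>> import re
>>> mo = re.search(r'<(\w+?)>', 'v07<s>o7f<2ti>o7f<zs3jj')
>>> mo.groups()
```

`search` walks the string left to right and returns the first match it finds.
The match spans [3:6] → '<s>'.
Captured: group 1 = 's'.

('s',)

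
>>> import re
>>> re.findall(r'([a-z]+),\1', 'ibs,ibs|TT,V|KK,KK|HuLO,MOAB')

After group 1 captures some text, `\1` only succeeds where that same text appears again.
Walking the string: at [0:7] match 'ibs,ibs', group 1 = 'ibs'.
One capturing group, so `findall` returns just the captured substring from the one match — 1 in all.

['ibs']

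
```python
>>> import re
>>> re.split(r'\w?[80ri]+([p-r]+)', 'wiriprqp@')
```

The group in the pattern means `split` returns the separators' captures alongside the pieces.

['', 'prqp', '@']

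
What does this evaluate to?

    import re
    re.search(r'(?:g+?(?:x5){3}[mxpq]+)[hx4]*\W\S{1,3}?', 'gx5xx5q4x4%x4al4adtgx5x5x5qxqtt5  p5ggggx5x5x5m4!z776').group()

'ggggx5x5x5m4!z'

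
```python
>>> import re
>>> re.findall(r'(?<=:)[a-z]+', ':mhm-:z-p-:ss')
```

['mhm', 'z', 'ss']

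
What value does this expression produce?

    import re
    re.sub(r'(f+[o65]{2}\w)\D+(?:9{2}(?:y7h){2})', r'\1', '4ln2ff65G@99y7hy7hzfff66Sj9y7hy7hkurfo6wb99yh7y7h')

'4ln2ff65Gzfff66Sj9y7hy7hkurfo6wb99yh7y7h'

This matches one or more of the literal 'f', then exactly 2 of one of [o65], then a word character (captured); then one or more of a non-digit; then exactly 2 of a literal '9', then the literal 'y7h' repeated 2 times (non-capturing group).
Matches: at [4:18] → 'ff65G@99y7hy7h'.
The replacement refers to a captured group, so each match is rewritten using its own captured text.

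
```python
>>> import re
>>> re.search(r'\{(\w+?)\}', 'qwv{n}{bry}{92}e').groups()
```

('n',)

Unlike `match`, `search` isn't anchored — it looks for the pattern anywhere in the string.
The match spans [3:6] → '{n}'.
Captured: group 1 = 'n'.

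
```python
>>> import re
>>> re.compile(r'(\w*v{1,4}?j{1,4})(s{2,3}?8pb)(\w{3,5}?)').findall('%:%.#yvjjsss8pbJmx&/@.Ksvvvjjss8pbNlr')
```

This matches zero or more of a word character, then 1 to 4 of the literal 'v' (lazy), then 1 to 4 of the literal 'j' (captured); then 2 to 3 of the literal 's' (lazy), then the literal '8pb' (captured); then 3 to 5 of a word character (lazy) (captured).
Matches: at [5:18] match 'yvjjsss8pbJmx', groups = ('yvjj', 'sss8pb', 'Jmx'); at [22:37] match 'Ksvvvjjss8pbNlr', groups = ('Ksvvvjj', 'ss8pb', 'Nlr').
With 3 capturing groups, `findall` returns a 3-tuple per match.

[('yvjj', 'sss8pb', 'Jmx'), ('Ksvvvjj', 'ss8pb', 'Nlr')]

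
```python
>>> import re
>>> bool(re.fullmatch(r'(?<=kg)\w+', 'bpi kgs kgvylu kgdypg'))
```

False

Because the assertion is zero-width, the text it checks is not consumed and won't appear in the result.
`fullmatch` succeeds only if the pattern covers the string from start to end.
Here the string isn't matched end-to-end, so the call returns None, and `bool(None)` is False.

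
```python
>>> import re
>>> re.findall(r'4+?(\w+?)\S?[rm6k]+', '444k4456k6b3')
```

`findall` collects group 1 from each match (2 total).

['4', '4']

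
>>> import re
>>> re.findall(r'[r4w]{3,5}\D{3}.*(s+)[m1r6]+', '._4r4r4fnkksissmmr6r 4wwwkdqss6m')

['s']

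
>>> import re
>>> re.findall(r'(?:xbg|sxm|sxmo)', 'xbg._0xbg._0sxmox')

`|` is ordered: at each position the engine commits to the first alternative that works.
Scanning left to right: at [0:3] → 'xbg'; at [6:9] → 'xbg'; at [12:15] → 'sxm'.
With no groups in the pattern, `findall` gives back each whole match — 3 here.

['xbg', 'xbg', 'sxm']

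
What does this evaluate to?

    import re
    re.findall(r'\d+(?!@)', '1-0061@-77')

['1', '006', '77']

The negative lookaround is zero-width — it rules out positions where the adjacent text would match, without consuming anything.
Since nothing is captured, `findall` lists the 3 matched substrings directly.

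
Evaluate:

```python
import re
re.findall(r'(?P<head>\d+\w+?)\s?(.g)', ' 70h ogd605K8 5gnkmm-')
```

[('70h', 'og'), ('605K8', '5g')]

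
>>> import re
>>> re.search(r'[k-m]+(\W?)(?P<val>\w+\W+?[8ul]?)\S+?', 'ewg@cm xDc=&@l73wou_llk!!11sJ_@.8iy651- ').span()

(5, 12)

This matches one or more of a character in [k-m]; then optionally a non-word character (captured); then one or more of a word character, then one or more of a non-word character (lazy), then optionally one of [8ul] (captured as 'val'); then one or more of a non-whitespace character (lazy).
Unlike `match`, `search` isn't anchored — it looks for the pattern anywhere in the string.
The match spans [5:12] → 'm xDc=&'.
Captured: group 1 = ' ', group 2 = 'xDc='.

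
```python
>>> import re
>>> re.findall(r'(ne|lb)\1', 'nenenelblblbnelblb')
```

`\1` has to match the exact text group 1 already captured.
Walking the string: at [0:4] match 'nene', group 1 = 'ne'; at [6:10] match 'lblb', group 1 = 'lb'; at [14:18] match 'lblb', group 1 = 'lb'.
Because there's exactly one group, `findall` drops the full match and keeps group 1 from each hit.

['ne', 'lb', 'lb']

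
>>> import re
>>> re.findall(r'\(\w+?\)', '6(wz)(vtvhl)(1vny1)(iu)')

['(wz)', '(vtvhl)', '(1vny1)', '(iu)']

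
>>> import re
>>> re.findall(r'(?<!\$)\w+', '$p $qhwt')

`(?!…)`/`(?<!…)` only lets a position through if the neighbouring text does NOT match; no characters are consumed.
Walking the string: at [5:8] → 'hwt'.
`findall` yields the raw match text (1 of them) because the pattern has no groups.

['hwt']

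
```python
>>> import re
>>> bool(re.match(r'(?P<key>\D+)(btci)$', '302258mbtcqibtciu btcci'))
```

Pattern: one or more of a non-digit (captured as 'key'); then the literal 'bt', then the literal 'ci' (captured); then anchored at the end.
`re.match` won't scan ahead — the pattern has to work from the very first character.
Here the string doesn't start with a match, so the call returns None, and `bool(None)` is False.

False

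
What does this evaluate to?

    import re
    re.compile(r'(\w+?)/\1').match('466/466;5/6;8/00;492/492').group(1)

'466'

`\1` is not a pattern — it's the concrete string captured by group 1, re-applied verbatim.
`match` is anchored at position 0; if the pattern doesn't fit there, it returns None.
The match spans [0:7] → '466/466'.
Captured: group 1 = '466'.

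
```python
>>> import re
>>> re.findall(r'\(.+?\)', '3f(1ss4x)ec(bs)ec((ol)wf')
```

['(1ss4x)', '(bs)', '((ol)']

Because the quantifier is non-greedy, it stops expanding at the earliest point where the rest of the pattern can succeed.
`findall` yields the raw match text (3 of them) because the pattern has no groups.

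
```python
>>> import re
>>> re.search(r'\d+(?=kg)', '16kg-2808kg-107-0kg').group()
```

The positive lookaround only admits positions where the adjacent text matches; those characters stay outside the span.
`search` walks the string left to right and returns the first match it finds.
The match spans [0:2] → '16'.

'16'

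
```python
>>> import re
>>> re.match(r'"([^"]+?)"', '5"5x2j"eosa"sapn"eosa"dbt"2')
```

None

`match` is anchored at position 0; if the pattern doesn't fit there, it returns None.
Here position 0 doesn't satisfy it, so the call returns None.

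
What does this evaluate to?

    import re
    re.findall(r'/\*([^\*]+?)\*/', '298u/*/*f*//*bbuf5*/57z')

`findall` collects group 1 from each match (2 total).

['f', 'bbuf5']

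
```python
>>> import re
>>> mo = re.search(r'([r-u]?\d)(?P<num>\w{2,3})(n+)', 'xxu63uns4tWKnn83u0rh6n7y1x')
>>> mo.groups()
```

('u6', '3u', 'n')

Pattern: optionally a character in [r-u], then a digit (captured); then 2 to 3 of a word character (captured as 'num'); then one or more of a literal 'n' (captured).
`re.search` scans for the first position where the pattern succeeds.
The match spans [2:7] → 'u63un'.
Captured: group 1 = 'u6', group 2 = '3u', group 3 = 'n'.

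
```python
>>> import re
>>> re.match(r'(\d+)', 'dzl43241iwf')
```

`re.match` only tries the pattern at the start of the string.
Here the string doesn't start with a match, so the call returns None.

None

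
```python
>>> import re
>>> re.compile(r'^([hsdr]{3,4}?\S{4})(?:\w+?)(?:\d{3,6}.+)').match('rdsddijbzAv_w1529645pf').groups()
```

This matches anchored at the start of the string; then 3 to 4 of one of [hsdr] (lazy), then exactly 4 of a non-whitespace character (captured); then one or more of a word character (lazy) (non-capturing group); then 3 to 6 of a digit, then one or more of any character (non-capturing group).
With the lazy modifier that quantifier settles for the fewest repetitions that let the rest of the pattern succeed (the atoms after it are unaffected and can still be greedy).
`re.match` won't scan ahead — the pattern has to work from the very first character.
The match spans [0:22] → 'rdsddijbzAv_w1529645pf'.
Captured: group 1 = 'rdsddij'.

('rdsddij',)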